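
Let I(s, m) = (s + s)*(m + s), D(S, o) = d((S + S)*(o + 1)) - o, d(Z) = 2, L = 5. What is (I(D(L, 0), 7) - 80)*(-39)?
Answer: 1716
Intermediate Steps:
D(S, o) = 2 - o
I(s, m) = 2*s*(m + s) (I(s, m) = (2*s)*(m + s) = 2*s*(m + s))
(I(D(L, 0), 7) - 80)*(-39) = (2*(2 - 1*0)*(7 + (2 - 1*0)) - 80)*(-39) = (2*(2 + 0)*(7 + (2 + 0)) - 80)*(-39) = (2*2*(7 + 2) - 80)*(-39) = (2*2*9 - 80)*(-39) = (36 - 80)*(-39) = -44*(-39) = 1716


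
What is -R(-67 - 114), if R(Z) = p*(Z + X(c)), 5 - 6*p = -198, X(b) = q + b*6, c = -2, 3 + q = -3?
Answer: 40397/6 ≈ 6732.8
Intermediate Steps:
q = -6 (q = -3 - 3 = -6)
X(b) = -6 + 6*b (X(b) = -6 + b*6 = -6 + 6*b)
p = 203/6 (p = ⅚ - ⅙*(-198) = ⅚ + 33 = 203/6 ≈ 33.833)
R(Z) = -609 + 203*Z/6 (R(Z) = 203*(Z + (-6 + 6*(-2)))/6 = 203*(Z + (-6 - 12))/6 = 203*(Z - 18)/6 = 203*(-18 + Z)/6 = -609 + 203*Z/6)
-R(-67 - 114) = -(-609 + 203*(-67 - 114)/6) = -(-609 + (203/6)*(-181)) = -(-609 - 36743/6) = -1*(-40397/6) = 40397/6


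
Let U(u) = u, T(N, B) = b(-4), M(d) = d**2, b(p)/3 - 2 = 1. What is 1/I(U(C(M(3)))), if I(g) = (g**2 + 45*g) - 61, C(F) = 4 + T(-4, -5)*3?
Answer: 1/2295 ≈ 0.00043573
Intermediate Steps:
b(p) = 9 (b(p) = 6 + 3*1 = 6 + 3 = 9)
T(N, B) = 9
C(F) = 31 (C(F) = 4 + 9*3 = 4 + 27 = 31)
I(g) = -61 + g**2 + 45*g
1/I(U(C(M(3)))) = 1/(-61 + 31**2 + 45*31) = 1/(-61 + 961 + 1395) = 1/2295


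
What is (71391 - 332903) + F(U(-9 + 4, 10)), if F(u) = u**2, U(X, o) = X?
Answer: -261487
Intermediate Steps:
(71391 - 332903) + F(U(-9 + 4, 10)) = (71391 - 332903) + (-9 + 4)**2 = -261512 + (-5)**2 = -261512 + 25 = -261487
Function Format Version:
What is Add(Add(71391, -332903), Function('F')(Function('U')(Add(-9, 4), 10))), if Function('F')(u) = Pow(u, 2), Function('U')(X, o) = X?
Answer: -261487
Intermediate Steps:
Add(Add(71391, -332903), Function('F')(Function('U')(Add(-9, 4), 10))) = Add(Add(71391, -332903), Pow(Add(-9, 4), 2)) = Add(-261512, Pow(-5, 2)) = Add(-261512, 25) = -261487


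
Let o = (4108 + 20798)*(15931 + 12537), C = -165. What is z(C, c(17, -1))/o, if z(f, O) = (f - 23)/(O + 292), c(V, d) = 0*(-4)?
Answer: -47/51758752584 ≈ -9.0806e-10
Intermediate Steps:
c(V, d) = 0
z(f, O) = (-23 + f)/(292 + O)
o = 709024008 (o = 24906*28468 = 709024008)
z(C, c(17, -1))/o = ((-23 - 165)/(292 + 0))/709024008 = (-188/292)*(1/709024008) = ((1/292)*(-188))*(1/709024008) = -47/73*1/709024008 = -47/51758752584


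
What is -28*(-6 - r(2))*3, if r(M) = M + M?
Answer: 840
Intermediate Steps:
r(M) = 2*M
-28*(-6 - r(2))*3 = -28*(-6 - 2*2)*3 = -28*(-6 - 1*4)*3 = -28*(-6 - 4)*3 = -28*(-10)*3 = 280*3 = 840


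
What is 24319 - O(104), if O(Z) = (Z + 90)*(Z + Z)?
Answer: -16033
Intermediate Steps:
O(Z) = 2*Z*(90 + Z) (O(Z) = (90 + Z)*(2*Z) = 2*Z*(90 + Z))
24319 - O(104) = 24319 - 2*104*(90 + 104) = 24319 - 2*104*194 = 24319 - 1*40352 = 24319 - 40352 = -16033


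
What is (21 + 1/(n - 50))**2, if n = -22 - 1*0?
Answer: 2283121/5184 ≈ 440.42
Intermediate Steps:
n = -22 (n = -22 + 0 = -22)
(21 + 1/(n - 50))**2 = (21 + 1/(-22 - 50))**2 = (21 + 1/(-72))**2 = (21 - 1/72)**2 = (1511/72)**2 = 2283121/5184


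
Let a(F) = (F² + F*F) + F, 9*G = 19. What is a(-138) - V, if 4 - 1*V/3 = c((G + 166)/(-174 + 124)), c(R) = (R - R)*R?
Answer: 37938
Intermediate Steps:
G = 19/9 (G = (⅑)*19 = 19/9 ≈ 2.1111)
c(R) = 0 (c(R) = 0*R = 0)
a(F) = F + 2*F² (a(F) = (F² + F²) + F = 2*F² + F = F + 2*F²)
V = 12 (V = 12 - 3*0 = 12 + 0 = 12)
a(-138) - V = -138*(1 + 2*(-138)) - 1*12 = -138*(1 - 276) - 12 = -138*(-275) - 12 = 37950 - 12 = 37938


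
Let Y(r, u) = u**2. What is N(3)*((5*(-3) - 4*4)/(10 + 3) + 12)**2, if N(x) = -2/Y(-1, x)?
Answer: -31250/1521 ≈ -20.546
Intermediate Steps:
N(x) = -2/x**2
N(3)*((5*(-3) - 4*4)/(10 + 3) + 12)**2 = (-2/3**2)*((5*(-3) - 4*4)/(10 + 3) + 12)**2 = (-2*1/9)*((-15 - 16)/13 + 12)**2 = -2*(-31*1/13 + 12)**2/9 = -2*(-31/13 + 12)**2/9 = -2*(125/13)**2/9 = -2/9*15625/169 = -31250/1521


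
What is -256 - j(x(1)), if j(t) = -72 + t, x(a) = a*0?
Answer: -184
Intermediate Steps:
x(a) = 0
-256 - j(x(1)) = -256 - (-72 + 0) = -256 - 1*(-72) = -256 + 72 = -184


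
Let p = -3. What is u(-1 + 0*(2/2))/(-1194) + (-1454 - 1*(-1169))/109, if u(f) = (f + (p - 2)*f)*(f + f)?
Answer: -169709/65073 ≈ -2.6080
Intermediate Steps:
u(f) = -8*f**2 (u(f) = (f + (-3 - 2)*f)*(f + f) = (f - 5*f)*(2*f) = (-4*f)*(2*f) = -8*f**2)
u(-1 + 0*(2/2))/(-1194) + (-1454 - 1*(-1169))/109 = -8*(-1 + 0*(2/2))**2/(-1194) + (-1454 - 1*(-1169))/109 = -8*(-1 + 0*(2*(1/2)))**2*(-1/1194) + (-1454 + 1169)*(1/109) = -8*(-1 + 0*1)**2*(-1/1194) - 285*1/109 = -8*(-1 + 0)**2*(-1/1194) - 285/109 = -8*(-1)**2*(-1/1194) - 285/109 = -8*1*(-1/1194) - 285/109 = -8*(-1/1194) - 285/109 = 4/597 - 285/109 = -169709/65073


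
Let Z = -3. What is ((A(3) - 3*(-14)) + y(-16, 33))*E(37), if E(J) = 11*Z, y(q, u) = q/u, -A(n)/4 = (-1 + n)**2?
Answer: -842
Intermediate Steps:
A(n) = -4*(-1 + n)**2
E(J) = -33 (E(J) = 11*(-3) = -33)
((A(3) - 3*(-14)) + y(-16, 33))*E(37) = ((-4*(-1 + 3)**2 - 3*(-14)) - 16/33)*(-33) = ((-4*2**2 + 42) - 16*1/33)*(-33) = ((-4*4 + 42) - 16/33)*(-33) = ((-16 + 42) - 16/33)*(-33) = (26 - 16/33)*(-33) = (842/33)*(-33) = -842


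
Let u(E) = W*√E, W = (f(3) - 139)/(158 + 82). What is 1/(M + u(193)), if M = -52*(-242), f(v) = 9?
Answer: 557568/7016433203 + 24*√193/7016433203 ≈ 7.9514e-5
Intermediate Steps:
M = 12584 (M = -1*(-12584) = 12584)
W = -13/24 (W = (9 - 139)/(158 + 82) = -130/240 = -130*1/240 = -13/24 ≈ -0.54167)
u(E) = -13*√E/24
1/(M + u(193)) = 1/(12584 - 13*√193/24)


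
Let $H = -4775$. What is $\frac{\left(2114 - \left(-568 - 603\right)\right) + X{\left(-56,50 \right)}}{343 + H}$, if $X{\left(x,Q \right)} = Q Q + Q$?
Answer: $- \frac{5835}{4432} \approx -1.3166$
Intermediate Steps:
$X{\left(x,Q \right)} = Q + Q^{2}$ ($X{\left(x,Q \right)} = Q^{2} + Q = Q + Q^{2}$)
$\frac{\left(2114 - \left(-568 - 603\right)\right) + X{\left(-56,50 \right)}}{343 + H} = \frac{\left(2114 - \left(-568 - 603\right)\right) + 50 \left(1 + 50\right)}{343 - 4775} = \frac{\left(2114 - -1171\right) + 50 \cdot 51}{-4432} = \left(\left(2114 + 1171\right) + 2550\right) \left(- \frac{1}{4432}\right) = \left(3285 + 2550\right) \left(- \frac{1}{4432}\right) = 5835 \left(- \frac{1}{4432}\right) = - \frac{5835}{4432}$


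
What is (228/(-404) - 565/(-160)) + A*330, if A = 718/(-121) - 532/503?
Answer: -41205945023/17882656 ≈ -2304.2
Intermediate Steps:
A = -425526/60863 (A = 718*(-1/121) - 532*1/503 = -718/121 - 532/503 = -425526/60863 ≈ -6.9915)
(228/(-404) - 565/(-160)) + A*330 = (228/(-404) - 565/(-160)) - 425526/60863*330 = (228*(-1/404) - 565*(-1/160)) - 12765780/5533 = (-57/101 + 113/32) - 12765780/5533 = 9589/3232 - 12765780/5533 = -41205945023/17882656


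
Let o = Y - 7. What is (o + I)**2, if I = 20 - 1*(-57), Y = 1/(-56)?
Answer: 15358561/3136 ≈ 4897.5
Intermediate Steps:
Y = -1/56 ≈ -0.017857
I = 77 (I = 20 + 57 = 77)
o = -393/56 (o = -1/56 - 7 = -393/56 ≈ -7.0179)
(o + I)**2 = (-393/56 + 77)**2 = (3919/56)**2 = 15358561/3136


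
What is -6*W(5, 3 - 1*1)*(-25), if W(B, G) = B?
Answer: 750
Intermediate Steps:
-6*W(5, 3 - 1*1)*(-25) = -6*5*(-25) = -30*(-25) = 750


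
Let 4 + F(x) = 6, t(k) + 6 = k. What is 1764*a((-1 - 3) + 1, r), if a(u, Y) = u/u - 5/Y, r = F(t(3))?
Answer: -2646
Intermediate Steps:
t(k) = -6 + k
F(x) = 2 (F(x) = -4 + 6 = 2)
r = 2
a(u, Y) = 1 - 5/Y
1764*a((-1 - 3) + 1, r) = 1764*((-5 + 2)/2) = 1764*((1/2)*(-3)) = 1764*(-3/2) = -2646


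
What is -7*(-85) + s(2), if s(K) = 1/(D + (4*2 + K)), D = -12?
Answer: 1189/2 ≈ 594.50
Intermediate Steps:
s(K) = 1/(-4 + K) (s(K) = 1/(-12 + (4*2 + K)) = 1/(-12 + (8 + K)) = 1/(-4 + K))
-7*(-85) + s(2) = -7*(-85) + 1/(-4 + 2) = 595 + 1/(-2) = 595 - ½ = 1189/2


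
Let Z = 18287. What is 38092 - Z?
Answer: 19805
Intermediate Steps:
38092 - Z = 38092 - 1*18287 = 38092 - 18287 = 19805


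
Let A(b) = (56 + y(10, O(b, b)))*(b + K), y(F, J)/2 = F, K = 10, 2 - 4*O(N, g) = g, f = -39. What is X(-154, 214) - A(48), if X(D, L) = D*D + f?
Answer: 19269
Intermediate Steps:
O(N, g) = ½ - g/4
X(D, L) = -39 + D² (X(D, L) = D*D - 39 = D² - 39 = -39 + D²)
y(F, J) = 2*F
A(b) = 760 + 76*b (A(b) = (56 + 2*10)*(b + 10) = (56 + 20)*(10 + b) = 76*(10 + b) = 760 + 76*b)
X(-154, 214) - A(48) = (-39 + (-154)²) - (760 + 76*48) = (-39 + 23716) - (760 + 3648) = 23677 - 1*4408 = 23677 - 4408 = 19269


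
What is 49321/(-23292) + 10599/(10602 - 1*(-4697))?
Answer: -507690071/356344308 ≈ -1.4247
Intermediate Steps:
49321/(-23292) + 10599/(10602 - 1*(-4697)) = 49321*(-1/23292) + 10599/(10602 + 4697) = -49321/23292 + 10599/15299 = -507690071/356344308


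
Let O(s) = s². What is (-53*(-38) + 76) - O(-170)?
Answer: -26810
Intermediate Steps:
(-53*(-38) + 76) - O(-170) = (-53*(-38) + 76) - 1*(-170)² = (2014 + 76) - 1*28900 = 2090 - 28900 = -26810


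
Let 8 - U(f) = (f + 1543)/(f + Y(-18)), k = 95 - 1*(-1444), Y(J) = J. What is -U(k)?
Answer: -9086/1521 ≈ -5.9737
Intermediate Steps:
k = 1539 (k = 95 + 1444 = 1539)
U(f) = 8 - (1543 + f)/(-18 + f) (U(f) = 8 - (f + 1543)/(f - 18) = 8 - (1543 + f)/(-18 + f))
-U(k) = -7*(-241 + 1539)/(-18 + 1539) = -7*1298/1521 = -1*9086/1521 = -9086/1521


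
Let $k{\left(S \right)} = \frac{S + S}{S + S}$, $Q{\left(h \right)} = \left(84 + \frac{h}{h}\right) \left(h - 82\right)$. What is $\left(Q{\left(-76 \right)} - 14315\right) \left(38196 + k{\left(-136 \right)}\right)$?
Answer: $-1059775765$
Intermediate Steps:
$Q{\left(h \right)} = -6970 + 85 h$ ($Q{\left(h \right)} = \left(84 + 1\right) \left(-82 + h\right) = 85 \left(-82 + h\right) = -6970 + 85 h$)
$k{\left(S \right)} = 1$ ($k{\left(S \right)} = \frac{2 S}{2 S} = 2 S \frac{1}{2 S} = 1$)
$\left(Q{\left(-76 \right)} - 14315\right) \left(38196 + k{\left(-136 \right)}\right) = \left(\left(-6970 + 85 \left(-76\right)\right) - 14315\right) \left(38196 + 1\right) = \left(\left(-6970 - 6460\right) - 14315\right) 38197 = \left(-13430 - 14315\right) 38197 = \left(-27745\right) 38197 = -1059775765$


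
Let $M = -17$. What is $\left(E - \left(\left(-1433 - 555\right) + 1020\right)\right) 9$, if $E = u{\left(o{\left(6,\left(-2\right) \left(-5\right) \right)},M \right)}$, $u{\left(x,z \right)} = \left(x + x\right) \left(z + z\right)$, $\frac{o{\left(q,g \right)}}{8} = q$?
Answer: $-20664$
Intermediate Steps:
$o{\left(q,g \right)} = 8 q$
$u{\left(x,z \right)} = 4 x z$ ($u{\left(x,z \right)} = 2 x 2 z = 4 x z$)
$E = -3264$ ($E = 4 \cdot 8 \cdot 6 \left(-17\right) = 4 \cdot 48 \left(-17\right) = -3264$)
$\left(E - \left(\left(-1433 - 555\right) + 1020\right)\right) 9 = \left(-3264 - \left(\left(-1433 - 555\right) + 1020\right)\right) 9 = \left(-3264 - \left(-1988 + 1020\right)\right) 9 = \left(-3264 - -968\right) 9 = \left(-3264 + 968\right) 9 = \left(-2296\right) 9 = -20664$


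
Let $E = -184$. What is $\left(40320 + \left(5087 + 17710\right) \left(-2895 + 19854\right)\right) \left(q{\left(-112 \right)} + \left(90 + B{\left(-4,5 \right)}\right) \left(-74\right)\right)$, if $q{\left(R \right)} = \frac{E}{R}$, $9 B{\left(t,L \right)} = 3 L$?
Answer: $- \frac{36710409540111}{14} \approx -2.6222 \cdot 10^{12}$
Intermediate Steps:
$B{\left(t,L \right)} = \frac{L}{3}$ ($B{\left(t,L \right)} = \frac{3 L}{9} = \frac{L}{3}$)
$q{\left(R \right)} = - \frac{184}{R}$
$\left(40320 + \left(5087 + 17710\right) \left(-2895 + 19854\right)\right) \left(q{\left(-112 \right)} + \left(90 + B{\left(-4,5 \right)}\right) \left(-74\right)\right) = \left(40320 + \left(5087 + 17710\right) \left(-2895 + 19854\right)\right) \left(- \frac{184}{-112} + \left(90 + \frac{1}{3} \cdot 5\right) \left(-74\right)\right) = \left(40320 + 22797 \cdot 16959\right) \left(\left(-184\right) \left(- \frac{1}{112}\right) + \left(90 + \frac{5}{3}\right) \left(-74\right)\right) = \left(40320 + 386614323\right) \left(\frac{23}{14} + \frac{275}{3} \left(-74\right)\right) = 386654643 \left(\frac{23}{14} - \frac{20350}{3}\right) = 386654643 \left(- \frac{284831}{42}\right) = - \frac{36710409540111}{14}$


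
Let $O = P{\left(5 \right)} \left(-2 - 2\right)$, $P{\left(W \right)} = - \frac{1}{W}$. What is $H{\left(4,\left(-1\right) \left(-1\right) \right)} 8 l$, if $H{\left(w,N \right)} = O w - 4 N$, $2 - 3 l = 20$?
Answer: $\frac{192}{5} \approx 38.4$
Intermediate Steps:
$O = \frac{4}{5}$ ($O = - \frac{1}{5} \left(-2 - 2\right) = \left(-1\right) \frac{1}{5} \left(-4\right) = \left(- \frac{1}{5}\right) \left(-4\right) = \frac{4}{5} \approx 0.8$)
$l = -6$ ($l = \frac{2}{3} - \frac{20}{3} = -6$)
$H{\left(w,N \right)} = - 4 N + \frac{4 w}{5}$ ($H{\left(w,N \right)} = \frac{4 w}{5} - 4 N = - 4 N + \frac{4 w}{5}$)
$H{\left(4,\left(-1\right) \left(-1\right) \right)} 8 l = \left(- 4 \left(\left(-1\right) \left(-1\right)\right) + \frac{4}{5} \cdot 4\right) 8 \left(-6\right) = \left(\left(-4\right) 1 + \frac{16}{5}\right) 8 \left(-6\right) = \left(-4 + \frac{16}{5}\right) 8 \left(-6\right) = \left(- \frac{4}{5}\right) 8 \left(-6\right) = \left(- \frac{32}{5}\right) \left(-6\right) = \frac{192}{5}$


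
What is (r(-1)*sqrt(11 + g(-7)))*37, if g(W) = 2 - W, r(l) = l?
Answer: -74*sqrt(5) ≈ -165.47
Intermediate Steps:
(r(-1)*sqrt(11 + g(-7)))*37 = -sqrt(11 + (2 - 1*(-7)))*37 = -sqrt(11 + (2 + 7))*37 = -sqrt(11 + 9)*37 = -sqrt(20)*37 = -2*sqrt(5)*37 = -74*sqrt(5)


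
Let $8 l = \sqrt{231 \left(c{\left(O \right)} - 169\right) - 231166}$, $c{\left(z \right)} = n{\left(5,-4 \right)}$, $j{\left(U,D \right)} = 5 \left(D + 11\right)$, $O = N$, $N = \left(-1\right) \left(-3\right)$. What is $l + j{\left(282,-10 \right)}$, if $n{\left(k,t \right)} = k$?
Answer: $5 + \frac{5 i \sqrt{10762}}{8} \approx 5.0 + 64.838 i$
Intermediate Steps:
$N = 3$
$O = 3$
$j{\left(U,D \right)} = 55 + 5 D$ ($j{\left(U,D \right)} = 5 \left(11 + D\right) = 55 + 5 D$)
$c{\left(z \right)} = 5$
$l = \frac{5 i \sqrt{10762}}{8}$ ($l = \frac{\sqrt{231 \left(5 - 169\right) - 231166}}{8} = \frac{\sqrt{231 \left(-164\right) - 231166}}{8} = \frac{\sqrt{-37884 - 231166}}{8} = \frac{\sqrt{-269050}}{8} = \frac{5 i \sqrt{10762}}{8} \approx 64.838 i$)
$l + j{\left(282,-10 \right)} = \frac{5 i \sqrt{10762}}{8} + \left(55 + 5 \left(-10\right)\right) = \frac{5 i \sqrt{10762}}{8} + \left(55 - 50\right) = \frac{5 i \sqrt{10762}}{8} + 5 = 5 + \frac{5 i \sqrt{10762}}{8}$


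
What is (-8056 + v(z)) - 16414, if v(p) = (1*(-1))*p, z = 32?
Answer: -24502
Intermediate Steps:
v(p) = -p
(-8056 + v(z)) - 16414 = (-8056 - 1*32) - 16414 = (-8056 - 32) - 16414 = -8088 - 16414 = -24502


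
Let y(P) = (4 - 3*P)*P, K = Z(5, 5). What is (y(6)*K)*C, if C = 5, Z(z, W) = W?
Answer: -2100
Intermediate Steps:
K = 5
y(P) = P*(4 - 3*P)
(y(6)*K)*C = ((6*(4 - 3*6))*5)*5 = ((6*(4 - 18))*5)*5 = ((6*(-14))*5)*5 = -84*5*5 = -420*5 = -2100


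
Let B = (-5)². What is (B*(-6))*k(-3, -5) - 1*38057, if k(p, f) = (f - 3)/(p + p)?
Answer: -38257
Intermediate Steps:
k(p, f) = (-3 + f)/(2*p) (k(p, f) = (-3 + f)/((2*p)) = (-3 + f)*(1/(2*p)) = (-3 + f)/(2*p))
B = 25
(B*(-6))*k(-3, -5) - 1*38057 = (25*(-6))*((½)*(-3 - 5)/(-3)) - 1*38057 = -75*(-1)*(-8)/3 - 38057 = -150*4/3 - 38057 = -200 - 38057 = -38257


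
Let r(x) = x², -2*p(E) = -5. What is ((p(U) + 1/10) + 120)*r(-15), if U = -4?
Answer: 27585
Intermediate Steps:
p(E) = 5/2 (p(E) = -½*(-5) = 5/2)
((p(U) + 1/10) + 120)*r(-15) = ((5/2 + 1/10) + 120)*(-15)² = ((5/2 + 1*(⅒)) + 120)*225 = ((5/2 + ⅒) + 120)*225 = (13/5 + 120)*225 = (613/5)*225 = 27585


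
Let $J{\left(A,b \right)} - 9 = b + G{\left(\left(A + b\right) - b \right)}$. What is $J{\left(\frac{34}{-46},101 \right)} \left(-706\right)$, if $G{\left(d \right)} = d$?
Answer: $- \frac{1774178}{23} \approx -77138.0$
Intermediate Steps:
$J{\left(A,b \right)} = 9 + A + b$ ($J{\left(A,b \right)} = 9 + \left(b + \left(\left(A + b\right) - b\right)\right) = 9 + \left(b + A\right) = 9 + \left(A + b\right) = 9 + A + b$)
$J{\left(\frac{34}{-46},101 \right)} \left(-706\right) = \left(9 + \frac{34}{-46} + 101\right) \left(-706\right) = \left(9 + 34 \left(- \frac{1}{46}\right) + 101\right) \left(-706\right) = \left(9 - \frac{17}{23} + 101\right) \left(-706\right) = \frac{2513}{23} \left(-706\right) = - \frac{1774178}{23}$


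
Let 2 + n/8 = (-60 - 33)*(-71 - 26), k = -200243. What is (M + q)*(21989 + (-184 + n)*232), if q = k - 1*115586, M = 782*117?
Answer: -3750559279275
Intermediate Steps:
n = 72152 (n = -16 + 8*((-60 - 33)*(-71 - 26)) = -16 + 8*(-93*(-97)) = -16 + 8*9021 = -16 + 72168 = 72152)
M = 91494
q = -315829 (q = -200243 - 1*115586 = -200243 - 115586 = -315829)
(M + q)*(21989 + (-184 + n)*232) = (91494 - 315829)*(21989 + (-184 + 72152)*232) = -224335*(21989 + 71968*232) = -224335*(21989 + 16696576) = -224335*16718565 = -3750559279275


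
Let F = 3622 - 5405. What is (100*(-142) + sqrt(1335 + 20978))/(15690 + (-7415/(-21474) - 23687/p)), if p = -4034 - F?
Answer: -686399230800/758948157863 + 48337974*sqrt(22313)/758948157863 ≈ -0.89489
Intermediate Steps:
F = -1783
p = -2251 (p = -4034 - 1*(-1783) = -4034 + 1783 = -2251)
(100*(-142) + sqrt(1335 + 20978))/(15690 + (-7415/(-21474) - 23687/p)) = (100*(-142) + sqrt(1335 + 20978))/(15690 + (-7415/(-21474) - 23687/(-2251))) = (-14200 + sqrt(22313))/(15690 + (-7415*(-1/21474) - 23687*(-1/2251))) = (-14200 + sqrt(22313))/(15690 + (7415/21474 + 23687/2251)) = (-14200 + sqrt(22313))/(15690 + 525345803/48337974) = (-14200 + sqrt(22313))/(758948157863/48337974) = (-14200 + sqrt(22313))*(48337974/758948157863) = -686399230800/758948157863 + 48337974*sqrt(22313)/758948157863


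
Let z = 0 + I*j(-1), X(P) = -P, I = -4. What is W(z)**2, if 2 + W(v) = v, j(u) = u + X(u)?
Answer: 4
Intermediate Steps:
j(u) = 0 (j(u) = u - u = 0)
z = 0 (z = 0 - 4*0 = 0 + 0 = 0)
W(v) = -2 + v
W(z)**2 = (-2 + 0)**2 = (-2)**2 = 4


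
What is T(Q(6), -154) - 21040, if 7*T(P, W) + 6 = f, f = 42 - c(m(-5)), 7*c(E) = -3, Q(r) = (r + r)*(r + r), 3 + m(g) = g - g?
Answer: -1030705/49 ≈ -21035.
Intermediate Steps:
m(g) = -3 (m(g) = -3 + (g - g) = -3 + 0 = -3)
Q(r) = 4*r**2 (Q(r) = (2*r)*(2*r) = 4*r**2)
c(E) = -3/7 (c(E) = (1/7)*(-3) = -3/7)
f = 297/7 (f = 42 - 1*(-3/7) = 42 + 3/7 = 297/7 ≈ 42.429)
T(P, W) = 255/49 (T(P, W) = -6/7 + (1/7)*(297/7) = -6/7 + 297/49 = 255/49)
T(Q(6), -154) - 21040 = 255/49 - 21040 = -1030705/49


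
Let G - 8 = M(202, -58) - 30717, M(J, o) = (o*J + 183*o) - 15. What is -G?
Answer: 53054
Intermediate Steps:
M(J, o) = -15 + 183*o + J*o (M(J, o) = (J*o + 183*o) - 15 = (183*o + J*o) - 15 = -15 + 183*o + J*o)
G = -53054 (G = 8 + ((-15 + 183*(-58) + 202*(-58)) - 30717) = 8 + ((-15 - 10614 - 11716) - 30717) = 8 + (-22345 - 30717) = 8 - 53062 = -53054)
-G = -1*(-53054) = 53054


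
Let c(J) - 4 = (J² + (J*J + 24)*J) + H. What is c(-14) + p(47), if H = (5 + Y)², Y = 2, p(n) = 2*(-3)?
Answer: -2837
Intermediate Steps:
p(n) = -6
H = 49 (H = (5 + 2)² = 7² = 49)
c(J) = 53 + J² + J*(24 + J²) (c(J) = 4 + ((J² + (J*J + 24)*J) + 49) = 4 + ((J² + (J² + 24)*J) + 49) = 4 + ((J² + (24 + J²)*J) + 49) = 4 + ((J² + J*(24 + J²)) + 49) = 4 + (49 + J² + J*(24 + J²)) = 53 + J² + J*(24 + J²))
c(-14) + p(47) = (53 + (-14)² + (-14)³ + 24*(-14)) - 6 = (53 + 196 - 2744 - 336) - 6 = -2831 - 6 = -2837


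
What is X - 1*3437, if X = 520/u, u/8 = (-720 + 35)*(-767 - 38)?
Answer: -379049532/110285 ≈ -3437.0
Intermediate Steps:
u = 4411400 (u = 8*((-720 + 35)*(-767 - 38)) = 8*(-685*(-805)) = 8*551425 = 4411400)
X = 13/110285 (X = 520/4411400 = 520*(1/4411400) = 13/110285 ≈ 0.00011788)
X - 1*3437 = 13/110285 - 1*3437 = 13/110285 - 3437 = -379049532/110285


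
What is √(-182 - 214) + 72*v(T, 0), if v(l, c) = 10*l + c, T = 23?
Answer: 16560 + 6*I*√11 ≈ 16560.0 + 19.9*I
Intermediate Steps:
v(l, c) = c + 10*l
√(-182 - 214) + 72*v(T, 0) = √(-182 - 214) + 72*(0 + 10*23) = √(-396) + 72*(0 + 230) = 6*I*√11 + 72*230 = 6*I*√11 + 16560 = 16560 + 6*I*√11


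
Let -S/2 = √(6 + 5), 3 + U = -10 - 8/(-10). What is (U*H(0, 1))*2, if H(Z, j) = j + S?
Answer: -122/5 + 244*√11/5 ≈ 137.45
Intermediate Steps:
U = -61/5 (U = -3 + (-10 - 8/(-10)) = -3 + (-10 - 8*(-1)/10) = -3 + (-10 - 1*(-⅘)) = -3 + (-10 + ⅘) = -3 - 46/5 = -61/5 ≈ -12.200)
S = -2*√11 (S = -2*√(6 + 5) = -2*√11 ≈ -6.6332)
H(Z, j) = j - 2*√11
(U*H(0, 1))*2 = -61*(1 - 2*√11)/5*2 = (-61/5 + 122*√11/5)*2 = -122/5 + 244*√11/5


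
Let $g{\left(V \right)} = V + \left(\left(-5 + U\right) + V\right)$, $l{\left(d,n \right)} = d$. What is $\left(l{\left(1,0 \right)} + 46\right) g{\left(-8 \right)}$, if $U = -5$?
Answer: $-1222$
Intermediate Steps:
$g{\left(V \right)} = -10 + 2 V$ ($g{\left(V \right)} = V + \left(\left(-5 - 5\right) + V\right) = V + \left(-10 + V\right) = -10 + 2 V$)
$\left(l{\left(1,0 \right)} + 46\right) g{\left(-8 \right)} = \left(1 + 46\right) \left(-10 + 2 \left(-8\right)\right) = 47 \left(-10 - 16\right) = 47 \left(-26\right) = -1222$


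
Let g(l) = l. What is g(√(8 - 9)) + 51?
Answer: 51 + I ≈ 51.0 + 1.0*I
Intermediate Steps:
g(√(8 - 9)) + 51 = √(8 - 9) + 51 = √(-1) + 51 = I + 51 = 51 + I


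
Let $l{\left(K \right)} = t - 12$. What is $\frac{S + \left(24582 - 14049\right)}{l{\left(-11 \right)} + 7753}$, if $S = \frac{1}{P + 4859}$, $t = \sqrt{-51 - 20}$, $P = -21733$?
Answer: $\frac{1375837663181}{1011143266848} - \frac{177733841 i \sqrt{71}}{1011143266848} \approx 1.3607 - 0.0014811 i$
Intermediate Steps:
$t = i \sqrt{71}$ ($t = \sqrt{-71} = i \sqrt{71} \approx 8.4261 i$)
$S = - \frac{1}{16874}$ ($S = \frac{1}{-21733 + 4859} = \frac{1}{-16874} = - \frac{1}{16874} \approx -5.9263 \cdot 10^{-5}$)
$l{\left(K \right)} = -12 + i \sqrt{71}$ ($l{\left(K \right)} = i \sqrt{71} - 12 = -12 + i \sqrt{71}$)
$\frac{S + \left(24582 - 14049\right)}{l{\left(-11 \right)} + 7753} = \frac{- \frac{1}{16874} + \left(24582 - 14049\right)}{\left(-12 + i \sqrt{71}\right) + 7753} = \frac{- \frac{1}{16874} + 10533}{7741 + i \sqrt{71}} = \frac{177733841}{16874 \left(7741 + i \sqrt{71}\right)}$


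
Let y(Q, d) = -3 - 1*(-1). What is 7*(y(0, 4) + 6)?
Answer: 28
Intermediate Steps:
y(Q, d) = -2 (y(Q, d) = -3 + 1 = -2)
7*(y(0, 4) + 6) = 7*(-2 + 6) = 7*4 = 28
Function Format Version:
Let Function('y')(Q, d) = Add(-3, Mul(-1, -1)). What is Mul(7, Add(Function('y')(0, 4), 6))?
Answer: 28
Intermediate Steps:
Function('y')(Q, d) = -2 (Function('y')(Q, d) = Add(-3, 1) = -2)
Mul(7, Add(Function('y')(0, 4), 6)) = Mul(7, Add(-2, 6)) = Mul(7, 4) = 28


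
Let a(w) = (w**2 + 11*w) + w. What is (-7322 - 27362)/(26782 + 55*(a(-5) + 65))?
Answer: -8671/7108 ≈ -1.2199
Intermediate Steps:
a(w) = w**2 + 12*w
(-7322 - 27362)/(26782 + 55*(a(-5) + 65)) = (-7322 - 27362)/(26782 + 55*(-5*(12 - 5) + 65)) = -34684/(26782 + 55*(-5*7 + 65)) = -34684/(26782 + 55*(-35 + 65)) = -34684/(26782 + 55*30) = -34684/(26782 + 1650) = -34684/28432 = -34684*1/28432 = -8671/7108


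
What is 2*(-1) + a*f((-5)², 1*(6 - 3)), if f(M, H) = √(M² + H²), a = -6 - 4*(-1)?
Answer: -2 - 2*√634 ≈ -52.359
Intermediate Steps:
a = -2 (a = -6 + 4 = -2)
f(M, H) = √(H² + M²)
2*(-1) + a*f((-5)², 1*(6 - 3)) = 2*(-1) - 2*√((1*(6 - 3))² + ((-5)²)²) = -2 - 2*√((1*3)² + 25²) = -2 - 2*√(3² + 625) = -2 - 2*√(9 + 625) = -2 - 2*√634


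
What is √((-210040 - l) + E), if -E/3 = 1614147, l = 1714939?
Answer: 2*I*√1691855 ≈ 2601.4*I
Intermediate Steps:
E = -4842441 (E = -3*1614147 = -4842441)
√((-210040 - l) + E) = √((-210040 - 1*1714939) - 4842441) = √((-210040 - 1714939) - 4842441) = √(-1924979 - 4842441) = √(-6767420) = 2*I*√1691855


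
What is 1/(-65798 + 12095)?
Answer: -1/53703 ≈ -1.8621e-5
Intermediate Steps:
1/(-65798 + 12095) = 1/(-53703) = -1/53703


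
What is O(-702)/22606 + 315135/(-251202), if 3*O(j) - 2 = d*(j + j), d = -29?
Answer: -1857230399/2839336206 ≈ -0.65411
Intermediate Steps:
O(j) = 2/3 - 58*j/3 (O(j) = 2/3 + (-29*(j + j))/3 = 2/3 + (-58*j)/3 = 2/3 - 58*j/3)
O(-702)/22606 + 315135/(-251202) = (2/3 - 58/3*(-702))/22606 + 315135/(-251202) = (2/3 + 13572)*(1/22606) + 315135*(-1/251202) = (40718/3)*(1/22606) - 105045/83734 = 20359/33909 - 105045/83734 = -1857230399/2839336206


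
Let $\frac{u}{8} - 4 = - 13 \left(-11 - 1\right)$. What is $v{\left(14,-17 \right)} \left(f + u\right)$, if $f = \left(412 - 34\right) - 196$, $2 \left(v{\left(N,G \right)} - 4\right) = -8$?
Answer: $0$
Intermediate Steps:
$v{\left(N,G \right)} = 0$ ($v{\left(N,G \right)} = 4 + \frac{1}{2} \left(-8\right) = 4 - 4 = 0$)
$u = 1280$ ($u = 32 + 8 \left(- 13 \left(-11 - 1\right)\right) = 32 + 8 \left(\left(-13\right) \left(-12\right)\right) = 32 + 8 \cdot 156 = 32 + 1248 = 1280$)
$f = 182$ ($f = \left(412 - 34\right) - 196 = 378 - 196 = 182$)
$v{\left(14,-17 \right)} \left(f + u\right) = 0 \left(182 + 1280\right) = 0 \cdot 1462 = 0$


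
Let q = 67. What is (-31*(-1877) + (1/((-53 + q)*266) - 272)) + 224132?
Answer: 1050343029/3724 ≈ 2.8205e+5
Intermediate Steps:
(-31*(-1877) + (1/((-53 + q)*266) - 272)) + 224132 = (-31*(-1877) + (1/((-53 + 67)*266) - 272)) + 224132 = (58187 + ((1/266)/14 - 272)) + 224132 = (58187 + ((1/14)*(1/266) - 272)) + 224132 = (58187 + (1/3724 - 272)) + 224132 = (58187 - 1012927/3724) + 224132 = 215675461/3724 + 224132 = 1050343029/3724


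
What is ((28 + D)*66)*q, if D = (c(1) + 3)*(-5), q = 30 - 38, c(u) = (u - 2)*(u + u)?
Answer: -12144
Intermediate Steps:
c(u) = 2*u*(-2 + u) (c(u) = (-2 + u)*(2*u) = 2*u*(-2 + u))
q = -8
D = -5 (D = (2*1*(-2 + 1) + 3)*(-5) = (2*1*(-1) + 3)*(-5) = (-2 + 3)*(-5) = 1*(-5) = -5)
((28 + D)*66)*q = ((28 - 5)*66)*(-8) = (23*66)*(-8) = 1518*(-8) = -12144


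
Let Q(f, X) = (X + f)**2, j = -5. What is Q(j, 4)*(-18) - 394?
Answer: -412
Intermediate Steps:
Q(j, 4)*(-18) - 394 = (4 - 5)**2*(-18) - 394 = (-1)**2*(-18) - 394 = 1*(-18) - 394 = -18 - 394 = -412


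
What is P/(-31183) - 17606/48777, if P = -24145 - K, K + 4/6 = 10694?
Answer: 383433829/507004397 ≈ 0.75627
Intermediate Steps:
K = 32080/3 (K = -2/3 + 10694 = 32080/3 ≈ 10693.)
P = -104515/3 (P = -24145 - 1*32080/3 = -24145 - 32080/3 = -104515/3 ≈ -34838.)
P/(-31183) - 17606/48777 = -104515/3/(-31183) - 17606/48777 = -104515/3*(-1/31183) - 17606*1/48777 = 104515/93549 - 17606/48777 = 383433829/507004397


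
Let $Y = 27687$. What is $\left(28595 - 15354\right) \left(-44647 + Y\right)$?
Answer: $-224567360$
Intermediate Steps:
$\left(28595 - 15354\right) \left(-44647 + Y\right) = \left(28595 - 15354\right) \left(-44647 + 27687\right) = 13241 \left(-16960\right) = -224567360$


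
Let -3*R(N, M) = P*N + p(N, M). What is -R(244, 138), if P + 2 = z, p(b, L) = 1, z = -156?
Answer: -38551/3 ≈ -12850.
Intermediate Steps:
P = -158 (P = -2 - 156 = -158)
R(N, M) = -1/3 + 158*N/3 (R(N, M) = -(-158*N + 1)/3 = -(1 - 158*N)/3 = -1/3 + 158*N/3)
-R(244, 138) = -(-1/3 + (158/3)*244) = -(-1/3 + 38552/3) = -1*38551/3 = -38551/3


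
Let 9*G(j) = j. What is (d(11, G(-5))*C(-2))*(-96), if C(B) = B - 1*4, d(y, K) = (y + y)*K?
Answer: -7040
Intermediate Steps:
G(j) = j/9
d(y, K) = 2*K*y (d(y, K) = (2*y)*K = 2*K*y)
C(B) = -4 + B (C(B) = B - 4 = -4 + B)
(d(11, G(-5))*C(-2))*(-96) = ((2*((⅑)*(-5))*11)*(-4 - 2))*(-96) = ((2*(-5/9)*11)*(-6))*(-96) = -110/9*(-6)*(-96) = (220/3)*(-96) = -7040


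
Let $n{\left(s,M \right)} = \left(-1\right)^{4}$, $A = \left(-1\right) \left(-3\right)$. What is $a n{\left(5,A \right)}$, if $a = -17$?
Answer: $-17$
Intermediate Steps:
$A = 3$
$n{\left(s,M \right)} = 1$
$a n{\left(5,A \right)} = \left(-17\right) 1 = -17$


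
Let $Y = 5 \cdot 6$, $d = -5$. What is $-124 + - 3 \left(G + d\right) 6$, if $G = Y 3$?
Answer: $-1654$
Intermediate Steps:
$Y = 30$
$G = 90$ ($G = 30 \cdot 3 = 90$)
$-124 + - 3 \left(G + d\right) 6 = -124 + - 3 \left(90 - 5\right) 6 = -124 + \left(-3\right) 85 \cdot 6 = -124 - 1530 = -1654$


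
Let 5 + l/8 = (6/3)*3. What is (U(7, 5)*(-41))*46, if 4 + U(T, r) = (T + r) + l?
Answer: -30176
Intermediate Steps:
l = 8 (l = -40 + 8*((6/3)*3) = -40 + 8*((6*(1/3))*3) = -40 + 8*(2*3) = -40 + 8*6 = -40 + 48 = 8)
U(T, r) = 4 + T + r (U(T, r) = -4 + ((T + r) + 8) = -4 + (8 + T + r) = 4 + T + r)
(U(7, 5)*(-41))*46 = ((4 + 7 + 5)*(-41))*46 = (16*(-41))*46 = -656*46 = -30176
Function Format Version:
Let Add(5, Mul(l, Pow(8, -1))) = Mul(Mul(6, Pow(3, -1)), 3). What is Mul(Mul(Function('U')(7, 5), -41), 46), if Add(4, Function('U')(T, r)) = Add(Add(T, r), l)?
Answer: -30176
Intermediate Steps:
l = 8 (l = Add(-40, Mul(8, Mul(Mul(6, Pow(3, -1)), 3))) = Add(-40, Mul(8, Mul(Mul(6, Rational(1, 3)), 3))) = Add(-40, Mul(8, Mul(2, 3))) = Add(-40, Mul(8, 6)) = Add(-40, 48) = 8)
Function('U')(T, r) = Add(4, T, r) (Function('U')(T, r) = Add(-4, Add(Add(T, r), 8)) = Add(-4, Add(8, T, r)) = Add(4, T, r))
Mul(Mul(Function('U')(7, 5), -41), 46) = Mul(Mul(Add(4, 7, 5), -41), 46) = Mul(Mul(16, -41), 46) = Mul(-656, 46) = -30176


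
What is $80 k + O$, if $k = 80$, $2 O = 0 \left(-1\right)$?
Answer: $6400$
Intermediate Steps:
$O = 0$ ($O = \frac{0 \left(-1\right)}{2} = \frac{1}{2} \cdot 0 = 0$)
$80 k + O = 80 \cdot 80 + 0 = 6400 + 0 = 6400$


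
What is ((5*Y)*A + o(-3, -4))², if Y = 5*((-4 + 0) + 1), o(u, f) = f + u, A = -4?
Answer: 85849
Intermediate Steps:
Y = -15 (Y = 5*(-4 + 1) = 5*(-3) = -15)
((5*Y)*A + o(-3, -4))² = ((5*(-15))*(-4) + (-4 - 3))² = (-75*(-4) - 7)² = (300 - 7)² = 293² = 85849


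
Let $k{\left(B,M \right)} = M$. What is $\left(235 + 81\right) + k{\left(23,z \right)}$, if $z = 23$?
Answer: $339$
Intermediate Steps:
$\left(235 + 81\right) + k{\left(23,z \right)} = \left(235 + 81\right) + 23 = 316 + 23 = 339$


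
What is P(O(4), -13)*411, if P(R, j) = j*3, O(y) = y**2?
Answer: -16029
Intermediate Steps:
P(R, j) = 3*j
P(O(4), -13)*411 = (3*(-13))*411 = -39*411 = -16029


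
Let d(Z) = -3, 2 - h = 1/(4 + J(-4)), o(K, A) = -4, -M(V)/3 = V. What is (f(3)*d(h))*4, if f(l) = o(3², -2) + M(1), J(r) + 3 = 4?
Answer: 84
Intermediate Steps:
M(V) = -3*V
J(r) = 1 (J(r) = -3 + 4 = 1)
h = 9/5 (h = 2 - 1/(4 + 1) = 2 - 1/5 = 2 - 1*⅕ = 2 - ⅕ = 9/5 ≈ 1.8000)
f(l) = -7 (f(l) = -4 - 3*1 = -4 - 3 = -7)
(f(3)*d(h))*4 = -7*(-3)*4 = 21*4 = 84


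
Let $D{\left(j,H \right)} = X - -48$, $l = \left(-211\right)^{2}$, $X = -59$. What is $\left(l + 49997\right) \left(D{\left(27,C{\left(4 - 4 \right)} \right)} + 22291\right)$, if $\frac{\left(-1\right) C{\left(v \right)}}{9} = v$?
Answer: $2105861040$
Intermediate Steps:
$l = 44521$
$C{\left(v \right)} = - 9 v$
$D{\left(j,H \right)} = -11$ ($D{\left(j,H \right)} = -59 - -48 = -59 + 48 = -11$)
$\left(l + 49997\right) \left(D{\left(27,C{\left(4 - 4 \right)} \right)} + 22291\right) = \left(44521 + 49997\right) \left(-11 + 22291\right) = 94518 \cdot 22280 = 2105861040$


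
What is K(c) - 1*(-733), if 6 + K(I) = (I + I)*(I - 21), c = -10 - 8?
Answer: 2131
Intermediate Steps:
c = -18
K(I) = -6 + 2*I*(-21 + I) (K(I) = -6 + (I + I)*(I - 21) = -6 + (2*I)*(-21 + I) = -6 + 2*I*(-21 + I))
K(c) - 1*(-733) = (-6 - 42*(-18) + 2*(-18)²) - 1*(-733) = (-6 + 756 + 2*324) + 733 = (-6 + 756 + 648) + 733 = 1398 + 733 = 2131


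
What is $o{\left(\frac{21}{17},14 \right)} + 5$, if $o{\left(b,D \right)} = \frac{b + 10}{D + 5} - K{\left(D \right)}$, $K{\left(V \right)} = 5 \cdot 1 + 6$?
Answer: $- \frac{1747}{323} \approx -5.4087$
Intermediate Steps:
$K{\left(V \right)} = 11$ ($K{\left(V \right)} = 5 + 6 = 11$)
$o{\left(b,D \right)} = -11 + \frac{10 + b}{5 + D}$ ($o{\left(b,D \right)} = \frac{b + 10}{D + 5} - 11 = \frac{10 + b}{5 + D} - 11 = -11 + \frac{10 + b}{5 + D}$)
$o{\left(\frac{21}{17},14 \right)} + 5 = \frac{-45 + \frac{21}{17} - 154}{5 + 14} + 5 = \frac{-45 + 21 \cdot \frac{1}{17} - 154}{19} + 5 = \frac{-45 + \frac{21}{17} - 154}{19} + 5 = \frac{1}{19} \left(- \frac{3362}{17}\right) + 5 = - \frac{3362}{323} + 5 = - \frac{1747}{323}$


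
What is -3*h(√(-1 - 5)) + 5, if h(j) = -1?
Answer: 8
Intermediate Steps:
-3*h(√(-1 - 5)) + 5 = -3*(-1) + 5 = 3 + 5 = 8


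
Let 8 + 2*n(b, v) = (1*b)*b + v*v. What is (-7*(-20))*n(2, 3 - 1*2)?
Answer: -210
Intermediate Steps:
n(b, v) = -4 + b²/2 + v²/2 (n(b, v) = -4 + ((1*b)*b + v*v)/2 = -4 + (b*b + v²)/2 = -4 + (b² + v²)/2 = -4 + (b²/2 + v²/2) = -4 + b²/2 + v²/2)
(-7*(-20))*n(2, 3 - 1*2) = (-7*(-20))*(-4 + (½)*2² + (3 - 1*2)²/2) = 140*(-4 + (½)*4 + (3 - 2)²/2) = 140*(-4 + 2 + (½)*1²) = 140*(-4 + 2 + (½)*1) = 140*(-4 + 2 + ½) = 140*(-3/2) = -210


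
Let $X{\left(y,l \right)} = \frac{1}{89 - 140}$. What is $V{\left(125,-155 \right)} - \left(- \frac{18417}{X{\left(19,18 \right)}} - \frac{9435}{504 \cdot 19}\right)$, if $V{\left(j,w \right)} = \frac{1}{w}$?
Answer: $- \frac{464711256637}{494760} \approx -9.3927 \cdot 10^{5}$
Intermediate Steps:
$X{\left(y,l \right)} = - \frac{1}{51}$ ($X{\left(y,l \right)} = \frac{1}{-51} = - \frac{1}{51}$)
$V{\left(125,-155 \right)} - \left(- \frac{18417}{X{\left(19,18 \right)}} - \frac{9435}{504 \cdot 19}\right) = \frac{1}{-155} - \left(- \frac{18417}{- \frac{1}{51}} - \frac{9435}{504 \cdot 19}\right) = - \frac{1}{155} - \left(\left(-18417\right) \left(-51\right) - \frac{9435}{9576}\right) = - \frac{1}{155} - \left(939267 - \frac{3145}{3192}\right) = - \frac{1}{155} - \frac{2998137119}{3192} = - \frac{464711256637}{494760}$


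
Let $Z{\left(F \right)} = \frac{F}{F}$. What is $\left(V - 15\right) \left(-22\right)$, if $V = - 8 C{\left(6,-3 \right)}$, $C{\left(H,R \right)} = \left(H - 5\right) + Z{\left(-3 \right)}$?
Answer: $682$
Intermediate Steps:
$Z{\left(F \right)} = 1$
$C{\left(H,R \right)} = -4 + H$ ($C{\left(H,R \right)} = \left(H - 5\right) + 1 = \left(-5 + H\right) + 1 = -4 + H$)
$V = -16$ ($V = - 8 \left(-4 + 6\right) = \left(-8\right) 2 = -16$)
$\left(V - 15\right) \left(-22\right) = \left(-16 - 15\right) \left(-22\right) = \left(-31\right) \left(-22\right) = 682$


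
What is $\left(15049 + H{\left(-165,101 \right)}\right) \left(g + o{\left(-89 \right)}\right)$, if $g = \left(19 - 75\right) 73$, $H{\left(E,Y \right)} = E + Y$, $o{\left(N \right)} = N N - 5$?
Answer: $57362580$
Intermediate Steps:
$o{\left(N \right)} = -5 + N^{2}$ ($o{\left(N \right)} = N^{2} - 5 = -5 + N^{2}$)
$g = -4088$ ($g = \left(-56\right) 73 = -4088$)
$\left(15049 + H{\left(-165,101 \right)}\right) \left(g + o{\left(-89 \right)}\right) = \left(15049 + \left(-165 + 101\right)\right) \left(-4088 - \left(5 - \left(-89\right)^{2}\right)\right) = \left(15049 - 64\right) \left(-4088 + \left(-5 + 7921\right)\right) = 14985 \left(-4088 + 7916\right) = 14985 \cdot 3828 = 57362580$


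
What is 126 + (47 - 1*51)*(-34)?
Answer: 262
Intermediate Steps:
126 + (47 - 1*51)*(-34) = 126 + (47 - 51)*(-34) = 126 - 4*(-34) = 126 + 136 = 262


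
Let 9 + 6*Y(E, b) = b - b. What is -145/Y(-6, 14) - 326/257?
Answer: 73552/771 ≈ 95.398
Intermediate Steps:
Y(E, b) = -3/2 (Y(E, b) = -3/2 + (b - b)/6 = -3/2 + (⅙)*0 = -3/2 + 0 = -3/2)
-145/Y(-6, 14) - 326/257 = -145/(-3/2) - 326/257 = -145*(-⅔) - 326*1/257 = 290/3 - 326/257 = 73552/771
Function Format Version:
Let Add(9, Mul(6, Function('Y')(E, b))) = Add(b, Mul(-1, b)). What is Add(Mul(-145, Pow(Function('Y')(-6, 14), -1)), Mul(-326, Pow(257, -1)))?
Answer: Rational(73552, 771) ≈ 95.398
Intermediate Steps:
Function('Y')(E, b) = Rational(-3, 2) (Function('Y')(E, b) = Add(Rational(-3, 2), Mul(Rational(1, 6), Add(b, Mul(-1, b)))) = Add(Rational(-3, 2), Mul(Rational(1, 6), 0)) = Add(Rational(-3, 2), 0) = Rational(-3, 2))
Add(Mul(-145, Pow(Function('Y')(-6, 14), -1)), Mul(-326, Pow(257, -1))) = Add(Mul(-145, Pow(Rational(-3, 2), -1)), Mul(-326, Pow(257, -1))) = Add(Mul(-145, Rational(-2, 3)), Mul(-326, Rational(1, 257))) = Add(Rational(290, 3), Rational(-326, 257)) = Rational(73552, 771)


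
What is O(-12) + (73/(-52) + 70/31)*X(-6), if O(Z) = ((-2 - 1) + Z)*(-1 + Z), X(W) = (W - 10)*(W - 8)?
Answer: 155697/403 ≈ 386.34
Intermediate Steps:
X(W) = (-10 + W)*(-8 + W)
O(Z) = (-1 + Z)*(-3 + Z) (O(Z) = (-3 + Z)*(-1 + Z) = (-1 + Z)*(-3 + Z))
O(-12) + (73/(-52) + 70/31)*X(-6) = (3 + (-12)**2 - 4*(-12)) + (73/(-52) + 70/31)*(80 + (-6)**2 - 18*(-6)) = (3 + 144 + 48) + (73*(-1/52) + 70*(1/31))*(80 + 36 + 108) = 195 + (-73/52 + 70/31)*224 = 195 + (1377/1612)*224 = 195 + 77112/403 = 155697/403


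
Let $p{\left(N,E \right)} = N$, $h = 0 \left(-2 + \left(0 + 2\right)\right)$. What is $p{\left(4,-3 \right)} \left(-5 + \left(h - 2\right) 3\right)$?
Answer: $-44$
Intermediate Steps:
$h = 0$ ($h = 0 \left(-2 + 2\right) = 0 \cdot 0 = 0$)
$p{\left(4,-3 \right)} \left(-5 + \left(h - 2\right) 3\right) = 4 \left(-5 + \left(0 - 2\right) 3\right) = 4 \left(-5 - 6\right) = 4 \left(-11\right) = -44$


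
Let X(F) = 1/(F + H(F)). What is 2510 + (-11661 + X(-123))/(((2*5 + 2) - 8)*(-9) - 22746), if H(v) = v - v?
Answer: 3517460582/1401093 ≈ 2510.5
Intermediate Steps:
H(v) = 0
X(F) = 1/F (X(F) = 1/(F + 0) = 1/F)
2510 + (-11661 + X(-123))/(((2*5 + 2) - 8)*(-9) - 22746) = 2510 + (-11661 + 1/(-123))/(((2*5 + 2) - 8)*(-9) - 22746) = 2510 + (-11661 - 1/123)/(((10 + 2) - 8)*(-9) - 22746) = 2510 - 1434304/(123*((12 - 8)*(-9) - 22746)) = 2510 - 1434304/(123*(4*(-9) - 22746)) = 2510 - 1434304/(123*(-36 - 22746)) = 2510 - 1434304/123/(-22782) = 2510 - 1434304/123*(-1/22782) = 2510 + 717152/1401093 = 3517460582/1401093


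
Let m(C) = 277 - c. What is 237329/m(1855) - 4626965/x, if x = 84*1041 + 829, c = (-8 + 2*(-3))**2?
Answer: 20574958652/7150113 ≈ 2877.6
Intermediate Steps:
c = 196 (c = (-8 - 6)**2 = (-14)**2 = 196)
x = 88273 (x = 87444 + 829 = 88273)
m(C) = 81 (m(C) = 277 - 1*196 = 277 - 196 = 81)
237329/m(1855) - 4626965/x = 237329/81 - 4626965/88273 = 20574958652/7150113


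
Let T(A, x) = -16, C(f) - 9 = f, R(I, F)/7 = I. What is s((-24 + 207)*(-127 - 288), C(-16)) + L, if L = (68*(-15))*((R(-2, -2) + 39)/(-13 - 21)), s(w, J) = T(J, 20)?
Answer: 734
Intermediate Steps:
R(I, F) = 7*I
C(f) = 9 + f
s(w, J) = -16
L = 750 (L = (68*(-15))*((7*(-2) + 39)/(-13 - 21)) = -1020*(-14 + 39)/(-34) = -25500*(-1)/34 = -1020*(-25/34) = 750)
s((-24 + 207)*(-127 - 288), C(-16)) + L = -16 + 750 = 734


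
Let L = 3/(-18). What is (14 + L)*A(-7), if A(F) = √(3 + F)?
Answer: 83*I/3 ≈ 27.667*I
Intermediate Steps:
L = -⅙ (L = 3*(-1/18) = -⅙ ≈ -0.16667)
(14 + L)*A(-7) = (14 - ⅙)*√(3 - 7) = 83*√(-4)/6 = 83*(2*I)/6 = 83*I/3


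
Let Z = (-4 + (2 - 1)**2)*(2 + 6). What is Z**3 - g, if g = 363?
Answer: -14187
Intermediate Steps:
Z = -24 (Z = (-4 + 1**2)*8 = (-4 + 1)*8 = -3*8 = -24)
Z**3 - g = (-24)**3 - 1*363 = -13824 - 363 = -14187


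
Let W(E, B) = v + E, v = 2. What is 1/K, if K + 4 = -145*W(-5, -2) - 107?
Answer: 1/324 ≈ 0.0030864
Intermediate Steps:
W(E, B) = 2 + E
K = 324 (K = -4 + (-145*(2 - 5) - 107) = -4 + (-145*(-3) - 107) = -4 + (435 - 107) = -4 + 328 = 324)
1/K = 1/324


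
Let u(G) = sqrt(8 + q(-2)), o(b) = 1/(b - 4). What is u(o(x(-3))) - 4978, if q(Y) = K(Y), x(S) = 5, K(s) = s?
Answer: -4978 + sqrt(6) ≈ -4975.5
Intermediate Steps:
o(b) = 1/(-4 + b)
q(Y) = Y
u(G) = sqrt(6) (u(G) = sqrt(8 - 2) = sqrt(6))
u(o(x(-3))) - 4978 = sqrt(6) - 4978 = -4978 + sqrt(6)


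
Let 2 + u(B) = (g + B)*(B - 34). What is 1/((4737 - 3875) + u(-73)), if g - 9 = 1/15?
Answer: 15/115513 ≈ 0.00012986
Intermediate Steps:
g = 136/15 (g = 9 + 1/15 = 136/15 ≈ 9.0667)
u(B) = -2 + (-34 + B)*(136/15 + B) (u(B) = -2 + (136/15 + B)*(B - 34) = -2 + (136/15 + B)*(-34 + B) = -2 + (-34 + B)*(136/15 + B))
1/((4737 - 3875) + u(-73)) = 1/((4737 - 3875) + (-4654/15 + (-73)² - 374/15*(-73))) = 1/(862 + (-4654/15 + 5329 + 27302/15)) = 1/(862 + 102583/15) = 1/(115513/15) = 15/115513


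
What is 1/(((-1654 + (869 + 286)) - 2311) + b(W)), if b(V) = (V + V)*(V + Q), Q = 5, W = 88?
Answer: 1/13558 ≈ 7.3757e-5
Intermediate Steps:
b(V) = 2*V*(5 + V) (b(V) = (V + V)*(V + 5) = (2*V)*(5 + V) = 2*V*(5 + V))
1/(((-1654 + (869 + 286)) - 2311) + b(W)) = 1/(((-1654 + (869 + 286)) - 2311) + 2*88*(5 + 88)) = 1/(((-1654 + 1155) - 2311) + 2*88*93) = 1/((-499 - 2311) + 16368) = 1/(-2810 + 16368) = 1/13558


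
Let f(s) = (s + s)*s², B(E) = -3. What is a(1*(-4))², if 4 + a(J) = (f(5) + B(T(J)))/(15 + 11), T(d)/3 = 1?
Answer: 121/4 ≈ 30.250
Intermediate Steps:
T(d) = 3 (T(d) = 3*1 = 3)
f(s) = 2*s³ (f(s) = (2*s)*s² = 2*s³)
a(J) = 11/2 (a(J) = -4 + (2*5³ - 3)/(15 + 11) = -4 + (2*125 - 3)/26 = -4 + (250 - 3)*(1/26) = -4 + 247*(1/26) = -4 + 19/2 = 11/2)
a(1*(-4))² = (11/2)² = 121/4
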